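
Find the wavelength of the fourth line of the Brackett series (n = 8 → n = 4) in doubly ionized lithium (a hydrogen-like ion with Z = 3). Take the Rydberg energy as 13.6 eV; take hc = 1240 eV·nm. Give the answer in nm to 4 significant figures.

216.1 nm

The Brackett series terminates on n_f = 4; the fourth line has n_i = 4+4 = 8.
ΔE = 122.4 × (1/4² − 1/8²) = 5.738 eV.
λ = 1240 / 5.738 = 216.1 nm.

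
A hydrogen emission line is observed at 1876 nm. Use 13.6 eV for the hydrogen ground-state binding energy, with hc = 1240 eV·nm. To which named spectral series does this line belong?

Paschen

ΔE = 1240/1876 = 0.6610 eV.
This matches 13.6 × (1/3² − 1/4²), so n_f = 3: the Paschen series.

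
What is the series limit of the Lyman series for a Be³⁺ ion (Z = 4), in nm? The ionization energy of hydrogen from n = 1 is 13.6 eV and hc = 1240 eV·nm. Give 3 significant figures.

5.70 nm

The Lyman series has lower level n_f = 1; the series limit corresponds to n_i → ∞.
ΔE_max = 13.6 × 16 / 1² = 217.6 eV.
λ_min = 1240 / 217.6 = 5.70 nm.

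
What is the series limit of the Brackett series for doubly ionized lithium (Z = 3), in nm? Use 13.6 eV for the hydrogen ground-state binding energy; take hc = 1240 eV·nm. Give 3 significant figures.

The Brackett series has lower level n_f = 4; the series limit corresponds to n_i → ∞.
ΔE_max = 13.6 × 9 / 4² = 7.650 eV.
λ_min = 1240 / 7.650 = 162 nm.

162 nm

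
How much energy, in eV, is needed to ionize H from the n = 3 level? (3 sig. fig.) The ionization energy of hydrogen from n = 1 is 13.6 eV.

E_3 = −13.60/9 = −1.51 eV, so ionization (to E = 0) requires 1.51 eV.

1.51 eV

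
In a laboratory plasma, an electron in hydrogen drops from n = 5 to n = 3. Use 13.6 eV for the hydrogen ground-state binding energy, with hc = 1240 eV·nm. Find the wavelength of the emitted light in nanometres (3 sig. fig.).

ΔE = 13.60 × (1/3² − 1/5²) = 13.60 × 0.07111 = 0.9671 eV.
λ = hc/ΔE = 1240 / 0.9671 = 1280 nm.
This line belongs to the Paschen series.

1280 nm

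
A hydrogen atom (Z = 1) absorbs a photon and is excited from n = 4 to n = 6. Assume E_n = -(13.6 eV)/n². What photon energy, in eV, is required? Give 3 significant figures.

E_6 = −13.60/36 = −0.3778 eV and E_4 = −13.60/16 = −0.8500 eV.
The photon energy is |E_6 − E_4| = 0.472 eV.

0.472 eV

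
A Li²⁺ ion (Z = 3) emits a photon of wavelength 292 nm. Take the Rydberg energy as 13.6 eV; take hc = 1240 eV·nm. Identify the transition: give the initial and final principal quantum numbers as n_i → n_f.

n_i = 6, n_f = 4

The photon energy is ΔE = hc/λ = 1240 / 292 = 4.247 eV.
With Z = 3, ΔE = 122.4 × (1/n_f² − 1/n_i²), so 1/n_f² − 1/n_i² = 0.03469.
Trying n_f = 4 gives 1/n_i² = 0.02781, i.e. n_i ≈ 6; this pair matches.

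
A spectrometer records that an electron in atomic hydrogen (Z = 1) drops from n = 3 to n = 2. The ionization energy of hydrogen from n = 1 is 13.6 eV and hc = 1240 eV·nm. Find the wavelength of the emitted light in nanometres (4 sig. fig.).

ΔE = 13.60 × (1/2² − 1/3²) = 13.60 × 0.1389 = 1.889 eV.
λ = hc/ΔE = 1240 / 1.889 = 656.5 nm.

656.5 nm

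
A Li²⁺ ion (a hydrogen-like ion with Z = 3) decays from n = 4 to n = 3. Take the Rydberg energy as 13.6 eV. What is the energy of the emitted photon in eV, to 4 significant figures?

5.950 eV

The Bohr energies scale as Z², so for Z = 3: E_n = −122.4/n² eV.
E_4 = −122.4/16 = −7.650 eV and E_3 = −122.4/9 = −13.60 eV.
The photon energy is |E_4 − E_3| = 5.950 eV.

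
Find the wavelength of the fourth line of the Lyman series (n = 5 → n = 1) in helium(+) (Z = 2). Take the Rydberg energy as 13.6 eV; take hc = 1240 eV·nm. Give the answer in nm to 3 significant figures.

The Lyman series terminates on n_f = 1; the fourth line has n_i = 1+4 = 5.
ΔE = 54.40 × (1/1² − 1/5²) = 52.22 eV.
λ = 1240 / 52.22 = 23.7 nm.

23.7 nm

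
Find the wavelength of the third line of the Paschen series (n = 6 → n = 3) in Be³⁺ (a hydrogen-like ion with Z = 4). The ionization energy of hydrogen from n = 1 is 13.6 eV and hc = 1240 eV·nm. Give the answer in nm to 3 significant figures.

The Paschen series terminates on n_f = 3; the third line has n_i = 3+3 = 6.
ΔE = 217.6 × (1/3² − 1/6²) = 18.13 eV.
λ = 1240 / 18.13 = 68.4 nm.

68.4 nm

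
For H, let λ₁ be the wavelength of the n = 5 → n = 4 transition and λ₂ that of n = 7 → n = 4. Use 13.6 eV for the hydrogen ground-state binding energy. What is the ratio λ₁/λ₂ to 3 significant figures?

λ ∝ 1/ΔE ∝ 1/(1/n_f² − 1/n_i²), and the Z² and hc factors cancel in the ratio.
λ₁/λ₂ = (1/4² − 1/7²)/(1/4² − 1/5²) = 0.04209/0.02250 = 1.87.

1.87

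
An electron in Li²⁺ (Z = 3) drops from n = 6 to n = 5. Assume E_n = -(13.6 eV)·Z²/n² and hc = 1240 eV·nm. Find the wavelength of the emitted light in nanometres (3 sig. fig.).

829 nm

For Z = 3 the level energies scale as Z², so the effective Rydberg energy is 13.6 × 9 = 122.4 eV.
ΔE = 122.4 × (1/5² − 1/6²) = 122.4 × 0.01222 = 1.496 eV.
λ = hc/ΔE = 1240 / 1.496 = 829 nm.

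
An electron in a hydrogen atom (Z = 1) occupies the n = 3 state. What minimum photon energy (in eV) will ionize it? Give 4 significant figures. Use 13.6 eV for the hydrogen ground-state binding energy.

1.511 eV

E_3 = −13.60/9 = −1.511 eV, so ionization (to E = 0) requires 1.511 eV.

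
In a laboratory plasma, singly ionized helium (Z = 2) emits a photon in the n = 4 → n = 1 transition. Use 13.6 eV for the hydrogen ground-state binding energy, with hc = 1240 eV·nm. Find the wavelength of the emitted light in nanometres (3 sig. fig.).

For Z = 2 the level energies scale as Z², so the effective Rydberg energy is 13.6 × 4 = 54.40 eV.
ΔE = 54.40 × (1/1² − 1/4²) = 54.40 × 0.9375 = 51.00 eV.
λ = hc/ΔE = 1240 / 51.00 = 24.3 nm.

24.3 nm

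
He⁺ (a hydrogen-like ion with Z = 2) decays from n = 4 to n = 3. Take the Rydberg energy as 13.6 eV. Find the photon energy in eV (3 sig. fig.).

The Bohr energies scale as Z², so for Z = 2: E_n = −54.40/n² eV.
E_4 = −54.40/16 = −3.400 eV and E_3 = −54.40/9 = −6.044 eV.
The photon energy is |E_4 − E_3| = 2.64 eV.

2.64 eV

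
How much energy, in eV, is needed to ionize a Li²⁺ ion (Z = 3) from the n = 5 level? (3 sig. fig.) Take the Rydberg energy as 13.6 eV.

E_n = −13.6 Z²/n² = −122.4/n² eV for Z = 3.
E_5 = −122.4/25 = −4.90 eV, so ionization (to E = 0) requires 4.90 eV.

4.90 eV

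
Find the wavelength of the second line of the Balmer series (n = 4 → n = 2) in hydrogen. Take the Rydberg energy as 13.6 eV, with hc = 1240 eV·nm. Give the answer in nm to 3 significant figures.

486 nm

The Balmer series terminates on n_f = 2; the second line has n_i = 2+2 = 4.
ΔE = 13.60 × (1/2² − 1/4²) = 2.550 eV.
λ = 1240 / 2.550 = 486 nm.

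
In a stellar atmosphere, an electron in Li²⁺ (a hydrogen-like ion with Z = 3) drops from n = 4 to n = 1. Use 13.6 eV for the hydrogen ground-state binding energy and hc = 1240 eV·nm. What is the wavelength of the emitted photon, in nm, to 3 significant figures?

10.8 nm

For Z = 3 the level energies scale as Z², so the effective Rydberg energy is 13.6 × 9 = 122.4 eV.
ΔE = 122.4 × (1/1² − 1/4²) = 122.4 × 0.9375 = 114.8 eV.
λ = hc/ΔE = 1240 / 114.8 = 10.8 nm.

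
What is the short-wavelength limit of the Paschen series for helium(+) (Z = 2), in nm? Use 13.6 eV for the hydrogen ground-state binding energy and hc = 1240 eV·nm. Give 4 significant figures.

The Paschen series has lower level n_f = 3; the series limit corresponds to n_i → ∞.
ΔE_max = 13.6 × 4 / 3² = 6.044 eV.
λ_min = 1240 / 6.044 = 205.1 nm.

205.1 nm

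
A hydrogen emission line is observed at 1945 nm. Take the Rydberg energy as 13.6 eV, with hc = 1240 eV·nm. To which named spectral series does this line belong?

Brackett

ΔE = 1240/1945 = 0.6375 eV.
This matches 13.6 × (1/4² − 1/8²), so n_f = 4: the Brackett series.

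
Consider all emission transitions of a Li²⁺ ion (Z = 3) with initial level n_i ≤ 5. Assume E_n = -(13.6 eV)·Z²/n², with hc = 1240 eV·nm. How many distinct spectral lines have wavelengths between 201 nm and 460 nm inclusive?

Enumerate all n_i → n_f pairs with 1 ≤ n_f < n_i ≤ 5 and compute λ = 1240 / [13.6·9·(1/n_f² − 1/n_i²)].
Lines falling in [201, 460] nm: 4→3 (208.4 nm), 5→4 (450.3 nm).

2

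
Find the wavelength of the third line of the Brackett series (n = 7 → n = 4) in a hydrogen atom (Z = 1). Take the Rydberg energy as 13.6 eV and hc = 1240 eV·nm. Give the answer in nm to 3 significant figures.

The Brackett series terminates on n_f = 4; the third line has n_i = 4+3 = 7.
ΔE = 13.60 × (1/4² − 1/7²) = 0.5724 eV.
λ = 1240 / 0.5724 = 2170 nm.

2170 nm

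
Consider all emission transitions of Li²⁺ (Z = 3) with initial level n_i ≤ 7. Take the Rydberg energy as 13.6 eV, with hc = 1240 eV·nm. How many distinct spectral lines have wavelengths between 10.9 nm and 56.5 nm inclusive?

Enumerate all n_i → n_f pairs with 1 ≤ n_f < n_i ≤ 7 and compute λ = 1240 / [13.6·9·(1/n_f² − 1/n_i²)].
Lines falling in [10.9, 56.5] nm: 3→1 (11.40 nm), 2→1 (13.51 nm), 7→2 (44.12 nm), 6→2 (45.59 nm), 5→2 (48.24 nm), 4→2 (54.03 nm).

6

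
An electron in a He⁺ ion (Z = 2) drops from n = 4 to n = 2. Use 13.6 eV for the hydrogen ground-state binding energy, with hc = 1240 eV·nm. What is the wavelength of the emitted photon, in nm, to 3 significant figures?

For Z = 2 the level energies scale as Z², so the effective Rydberg energy is 13.6 × 4 = 54.40 eV.
ΔE = 54.40 × (1/2² − 1/4²) = 54.40 × 0.1875 = 10.20 eV.
λ = hc/ΔE = 1240 / 10.20 = 122 nm.

122 nm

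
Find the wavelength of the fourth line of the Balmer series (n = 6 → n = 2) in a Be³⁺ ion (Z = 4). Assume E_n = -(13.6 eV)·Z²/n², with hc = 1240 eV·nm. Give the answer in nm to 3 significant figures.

25.6 nm

The Balmer series terminates on n_f = 2; the fourth line has n_i = 2+4 = 6.
ΔE = 217.6 × (1/2² − 1/6²) = 48.36 eV.
λ = 1240 / 48.36 = 25.6 nm.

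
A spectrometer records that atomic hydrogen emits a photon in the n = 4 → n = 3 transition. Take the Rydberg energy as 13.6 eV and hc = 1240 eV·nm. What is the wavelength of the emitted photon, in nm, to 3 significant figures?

1880 nm

ΔE = 13.60 × (1/3² − 1/4²) = 13.60 × 0.04861 = 0.6611 eV.
λ = hc/ΔE = 1240 / 0.6611 = 1880 nm.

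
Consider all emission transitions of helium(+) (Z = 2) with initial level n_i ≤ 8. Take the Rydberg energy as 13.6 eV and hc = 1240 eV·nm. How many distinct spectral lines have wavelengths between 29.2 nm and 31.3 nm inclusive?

1

Enumerate all n_i → n_f pairs with 1 ≤ n_f < n_i ≤ 8 and compute λ = 1240 / [13.6·4·(1/n_f² − 1/n_i²)].
Lines falling in [29.2, 31.3] nm: 2→1 (30.39 nm).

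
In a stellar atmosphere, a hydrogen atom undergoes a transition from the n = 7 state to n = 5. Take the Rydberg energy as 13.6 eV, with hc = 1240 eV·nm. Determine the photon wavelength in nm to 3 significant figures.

4650 nm

ΔE = 13.60 × (1/5² − 1/7²) = 13.60 × 0.01959 = 0.2664 eV.
λ = hc/ΔE = 1240 / 0.2664 = 4650 nm.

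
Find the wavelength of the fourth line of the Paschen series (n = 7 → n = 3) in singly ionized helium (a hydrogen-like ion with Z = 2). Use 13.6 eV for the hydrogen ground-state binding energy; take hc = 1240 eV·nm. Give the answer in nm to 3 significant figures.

251 nm

The Paschen series terminates on n_f = 3; the fourth line has n_i = 3+4 = 7.
ΔE = 54.40 × (1/3² − 1/7²) = 4.934 eV.
λ = 1240 / 4.934 = 251 nm.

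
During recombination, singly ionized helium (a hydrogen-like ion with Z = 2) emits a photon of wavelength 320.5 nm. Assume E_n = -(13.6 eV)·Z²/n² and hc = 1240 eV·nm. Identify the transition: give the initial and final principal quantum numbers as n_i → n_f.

n_i = 5, n_f = 3

The photon energy is ΔE = hc/λ = 1240 / 320.5 = 3.869 eV.
With Z = 2, ΔE = 54.40 × (1/n_f² − 1/n_i²), so 1/n_f² − 1/n_i² = 0.07112.
Trying n_f = 3 gives 1/n_i² = 0.03999, i.e. n_i ≈ 5; this pair matches.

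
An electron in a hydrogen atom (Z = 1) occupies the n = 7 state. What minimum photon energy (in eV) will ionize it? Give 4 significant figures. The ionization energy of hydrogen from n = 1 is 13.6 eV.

0.2776 eV

E_7 = −13.60/49 = −0.2776 eV, so ionization (to E = 0) requires 0.2776 eV.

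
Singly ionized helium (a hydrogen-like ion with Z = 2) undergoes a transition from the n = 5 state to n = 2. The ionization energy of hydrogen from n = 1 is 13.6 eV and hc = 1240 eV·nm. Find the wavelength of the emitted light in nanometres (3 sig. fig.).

For Z = 2 the level energies scale as Z², so the effective Rydberg energy is 13.6 × 4 = 54.40 eV.
ΔE = 54.40 × (1/2² − 1/5²) = 54.40 × 0.2100 = 11.42 eV.
λ = hc/ΔE = 1240 / 11.42 = 109 nm.

109 nm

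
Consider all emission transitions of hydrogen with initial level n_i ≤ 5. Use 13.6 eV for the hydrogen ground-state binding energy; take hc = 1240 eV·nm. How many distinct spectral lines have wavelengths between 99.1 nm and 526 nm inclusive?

4

Enumerate all n_i → n_f pairs with 1 ≤ n_f < n_i ≤ 5 and compute λ = 1240 / [13.6·1·(1/n_f² − 1/n_i²)].
Lines falling in [99.1, 526] nm: 3→1 (102.6 nm), 2→1 (121.6 nm), 5→2 (434.2 nm), 4→2 (486.3 nm).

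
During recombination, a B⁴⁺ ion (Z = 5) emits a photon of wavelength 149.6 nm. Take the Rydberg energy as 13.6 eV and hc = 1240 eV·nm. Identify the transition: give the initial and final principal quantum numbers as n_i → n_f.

n_i = 8, n_f = 5

The photon energy is ΔE = hc/λ = 1240 / 149.6 = 8.289 eV.
With Z = 5, ΔE = 340.0 × (1/n_f² − 1/n_i²), so 1/n_f² − 1/n_i² = 0.02438.
Trying n_f = 5 gives 1/n_i² = 0.01562, i.e. n_i ≈ 8; this pair matches.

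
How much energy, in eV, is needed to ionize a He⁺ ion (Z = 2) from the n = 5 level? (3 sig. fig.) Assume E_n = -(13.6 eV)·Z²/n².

E_n = −13.6 Z²/n² = −54.40/n² eV for Z = 2.
E_5 = −54.40/25 = −2.18 eV, so ionization (to E = 0) requires 2.18 eV.

2.18 eV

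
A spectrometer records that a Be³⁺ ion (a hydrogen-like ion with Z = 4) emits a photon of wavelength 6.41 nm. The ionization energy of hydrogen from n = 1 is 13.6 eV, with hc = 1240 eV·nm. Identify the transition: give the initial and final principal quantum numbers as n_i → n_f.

n_i = 3, n_f = 1

The photon energy is ΔE = hc/λ = 1240 / 6.41 = 193.4 eV.
With Z = 4, ΔE = 217.6 × (1/n_f² − 1/n_i²), so 1/n_f² − 1/n_i² = 0.8890.
Trying n_f = 1 gives 1/n_i² = 0.1110, i.e. n_i ≈ 3; this pair matches.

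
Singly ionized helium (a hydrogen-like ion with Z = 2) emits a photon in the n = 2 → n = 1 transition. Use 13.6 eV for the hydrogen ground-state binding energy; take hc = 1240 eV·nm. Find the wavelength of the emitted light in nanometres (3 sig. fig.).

30.4 nm

For Z = 2 the level energies scale as Z², so the effective Rydberg energy is 13.6 × 4 = 54.40 eV.
ΔE = 54.40 × (1/1² − 1/2²) = 54.40 × 0.7500 = 40.80 eV.
λ = hc/ΔE = 1240 / 40.80 = 30.4 nm.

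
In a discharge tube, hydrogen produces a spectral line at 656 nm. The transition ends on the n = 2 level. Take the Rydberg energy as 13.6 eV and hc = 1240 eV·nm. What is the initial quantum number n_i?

The photon energy is ΔE = hc/λ = 1240 / 656 = 1.890 eV.
With Z = 1, ΔE = 13.60 × (1/n_f² − 1/n_i²), so 1/n_f² − 1/n_i² = 0.1390.
With n_f = 2: 1/n_i² = 1/4 − 0.1390 = 0.1110, so n_i ≈ 3.00.

n_i = 3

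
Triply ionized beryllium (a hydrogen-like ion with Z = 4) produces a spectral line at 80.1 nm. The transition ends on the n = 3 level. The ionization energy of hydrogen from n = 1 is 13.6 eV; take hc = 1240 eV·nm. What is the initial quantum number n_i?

n_i = 5

The photon energy is ΔE = hc/λ = 1240 / 80.1 = 15.48 eV.
With Z = 4, ΔE = 217.6 × (1/n_f² − 1/n_i²), so 1/n_f² − 1/n_i² = 0.07114.
With n_f = 3: 1/n_i² = 1/9 − 0.07114 = 0.03997, so n_i ≈ 5.00.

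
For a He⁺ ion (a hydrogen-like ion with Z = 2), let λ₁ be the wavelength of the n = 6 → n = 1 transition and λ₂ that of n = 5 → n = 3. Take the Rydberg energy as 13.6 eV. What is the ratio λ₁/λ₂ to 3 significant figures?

0.0731

λ ∝ 1/ΔE ∝ 1/(1/n_f² − 1/n_i²), and the Z² and hc factors cancel in the ratio.
λ₁/λ₂ = (1/3² − 1/5²)/(1/1² − 1/6²) = 0.07111/0.9722 = 0.0731.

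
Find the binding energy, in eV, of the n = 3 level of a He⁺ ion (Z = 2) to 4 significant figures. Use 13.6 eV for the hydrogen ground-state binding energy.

6.044 eV

E_n = −13.6 Z²/n² = −54.40/n² eV for Z = 2.
E_3 = −54.40/9 = −6.044 eV, so ionization (to E = 0) requires 6.044 eV.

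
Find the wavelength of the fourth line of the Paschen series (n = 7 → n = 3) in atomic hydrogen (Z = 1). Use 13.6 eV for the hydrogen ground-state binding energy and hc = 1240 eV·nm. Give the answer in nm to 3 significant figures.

The Paschen series terminates on n_f = 3; the fourth line has n_i = 3+4 = 7.
ΔE = 13.60 × (1/3² − 1/7²) = 1.234 eV.
λ = 1240 / 1.234 = 1010 nm.

1010 nm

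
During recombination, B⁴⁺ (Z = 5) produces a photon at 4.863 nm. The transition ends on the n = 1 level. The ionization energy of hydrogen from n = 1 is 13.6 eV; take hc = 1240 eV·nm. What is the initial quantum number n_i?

The photon energy is ΔE = hc/λ = 1240 / 4.863 = 255.0 eV.
With Z = 5, ΔE = 340.0 × (1/n_f² − 1/n_i²), so 1/n_f² − 1/n_i² = 0.7500.
With n_f = 1: 1/n_i² = 1/1 − 0.7500 = 0.2500, so n_i ≈ 2.00.

n_i = 2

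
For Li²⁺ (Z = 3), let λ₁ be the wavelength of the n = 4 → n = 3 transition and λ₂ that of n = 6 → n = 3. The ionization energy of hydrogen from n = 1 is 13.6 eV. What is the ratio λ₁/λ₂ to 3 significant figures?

λ ∝ 1/ΔE ∝ 1/(1/n_f² − 1/n_i²), and the Z² and hc factors cancel in the ratio.
λ₁/λ₂ = (1/3² − 1/6²)/(1/3² − 1/4²) = 0.08333/0.04861 = 1.71.

1.71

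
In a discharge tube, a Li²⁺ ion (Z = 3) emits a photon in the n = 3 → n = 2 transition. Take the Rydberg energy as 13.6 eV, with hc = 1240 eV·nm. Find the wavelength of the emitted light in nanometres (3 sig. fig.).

72.9 nm

For Z = 3 the level energies scale as Z², so the effective Rydberg energy is 13.6 × 9 = 122.4 eV.
ΔE = 122.4 × (1/2² − 1/3²) = 122.4 × 0.1389 = 17.00 eV.
λ = hc/ΔE = 1240 / 17.00 = 72.9 nm.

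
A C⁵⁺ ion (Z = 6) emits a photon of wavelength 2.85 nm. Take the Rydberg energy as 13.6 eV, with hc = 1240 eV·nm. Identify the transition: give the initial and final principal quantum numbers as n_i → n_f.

n_i = 3, n_f = 1

The photon energy is ΔE = hc/λ = 1240 / 2.85 = 435.1 eV.
With Z = 6, ΔE = 489.6 × (1/n_f² − 1/n_i²), so 1/n_f² − 1/n_i² = 0.8887.
Trying n_f = 1 gives 1/n_i² = 0.1113, i.e. n_i ≈ 3; this pair matches.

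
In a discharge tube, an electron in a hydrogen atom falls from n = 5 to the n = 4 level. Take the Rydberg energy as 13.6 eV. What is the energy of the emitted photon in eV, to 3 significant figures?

E_5 = −13.60/25 = −0.5440 eV and E_4 = −13.60/16 = −0.8500 eV.
The photon energy is |E_5 − E_4| = 0.306 eV.

0.306 eV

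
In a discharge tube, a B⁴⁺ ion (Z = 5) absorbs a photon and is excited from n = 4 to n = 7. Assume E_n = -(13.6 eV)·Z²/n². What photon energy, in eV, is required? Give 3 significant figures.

14.3 eV

The Bohr energies scale as Z², so for Z = 5: E_n = −340.0/n² eV.
E_7 = −340.0/49 = −6.939 eV and E_4 = −340.0/16 = −21.25 eV.
The photon energy is |E_7 − E_4| = 14.3 eV.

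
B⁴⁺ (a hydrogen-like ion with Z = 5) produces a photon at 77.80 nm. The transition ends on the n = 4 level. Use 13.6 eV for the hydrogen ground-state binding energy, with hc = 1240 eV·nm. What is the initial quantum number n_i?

n_i = 8

The photon energy is ΔE = hc/λ = 1240 / 77.80 = 15.94 eV.
With Z = 5, ΔE = 340.0 × (1/n_f² − 1/n_i²), so 1/n_f² − 1/n_i² = 0.04688.
With n_f = 4: 1/n_i² = 1/16 − 0.04688 = 0.01562, so n_i ≈ 8.00.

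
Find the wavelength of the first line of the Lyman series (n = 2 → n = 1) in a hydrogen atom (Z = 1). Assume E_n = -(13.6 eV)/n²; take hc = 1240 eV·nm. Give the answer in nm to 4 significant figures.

The Lyman series terminates on n_f = 1; the first line has n_i = 1+1 = 2.
ΔE = 13.60 × (1/1² − 1/2²) = 10.20 eV.
λ = 1240 / 10.20 = 121.6 nm.

121.6 nm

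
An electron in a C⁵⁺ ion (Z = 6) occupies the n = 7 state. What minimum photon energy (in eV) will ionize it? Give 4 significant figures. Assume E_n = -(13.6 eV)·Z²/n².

9.992 eV

E_n = −13.6 Z²/n² = −489.6/n² eV for Z = 6.
E_7 = −489.6/49 = −9.992 eV, so ionization (to E = 0) requires 9.992 eV.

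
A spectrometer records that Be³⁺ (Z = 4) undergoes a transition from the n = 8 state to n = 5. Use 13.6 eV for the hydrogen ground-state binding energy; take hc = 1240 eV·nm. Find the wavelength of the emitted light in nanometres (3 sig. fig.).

For Z = 4 the level energies scale as Z², so the effective Rydberg energy is 13.6 × 16 = 217.6 eV.
ΔE = 217.6 × (1/5² − 1/8²) = 217.6 × 0.02438 = 5.304 eV.
λ = hc/ΔE = 1240 / 5.304 = 234 nm.

234 nm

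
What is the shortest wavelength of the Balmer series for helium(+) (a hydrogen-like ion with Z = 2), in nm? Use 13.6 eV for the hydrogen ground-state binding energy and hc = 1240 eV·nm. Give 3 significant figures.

91.2 nm

The Balmer series has lower level n_f = 2; the series limit corresponds to n_i → ∞.
ΔE_max = 13.6 × 4 / 2² = 13.60 eV.
λ_min = 1240 / 13.60 = 91.2 nm.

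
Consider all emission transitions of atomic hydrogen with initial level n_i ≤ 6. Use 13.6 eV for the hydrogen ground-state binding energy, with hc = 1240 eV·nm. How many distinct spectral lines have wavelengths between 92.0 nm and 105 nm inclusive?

4

Enumerate all n_i → n_f pairs with 1 ≤ n_f < n_i ≤ 6 and compute λ = 1240 / [13.6·1·(1/n_f² − 1/n_i²)].
Lines falling in [92.0, 105] nm: 6→1 (93.78 nm), 5→1 (94.98 nm), 4→1 (97.25 nm), 3→1 (102.6 nm).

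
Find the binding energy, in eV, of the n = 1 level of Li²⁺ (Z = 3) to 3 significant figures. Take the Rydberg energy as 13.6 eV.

E_n = −13.6 Z²/n² = −122.4/n² eV for Z = 3.
E_1 = −122.4/1 = −122 eV, so ionization (to E = 0) requires 122 eV.

122 eV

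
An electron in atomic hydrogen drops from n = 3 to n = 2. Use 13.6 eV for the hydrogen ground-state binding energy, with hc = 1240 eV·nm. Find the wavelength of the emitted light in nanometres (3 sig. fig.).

ΔE = 13.60 × (1/2² − 1/3²) = 13.60 × 0.1389 = 1.889 eV.
λ = hc/ΔE = 1240 / 1.889 = 656 nm.
This line belongs to the Balmer series.

656 nm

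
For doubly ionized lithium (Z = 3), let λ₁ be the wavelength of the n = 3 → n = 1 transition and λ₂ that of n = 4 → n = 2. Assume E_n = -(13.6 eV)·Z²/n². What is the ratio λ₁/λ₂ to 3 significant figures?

λ ∝ 1/ΔE ∝ 1/(1/n_f² − 1/n_i²), and the Z² and hc factors cancel in the ratio.
λ₁/λ₂ = (1/2² − 1/4²)/(1/1² − 1/3²) = 0.1875/0.8889 = 0.211.

0.211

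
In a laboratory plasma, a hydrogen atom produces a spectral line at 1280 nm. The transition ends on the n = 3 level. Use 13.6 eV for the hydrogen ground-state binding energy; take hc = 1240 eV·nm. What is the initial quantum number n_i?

The photon energy is ΔE = hc/λ = 1240 / 1280 = 0.9688 eV.
With Z = 1, ΔE = 13.60 × (1/n_f² − 1/n_i²), so 1/n_f² − 1/n_i² = 0.07123.
With n_f = 3: 1/n_i² = 1/9 − 0.07123 = 0.03988, so n_i ≈ 5.01.

n_i = 5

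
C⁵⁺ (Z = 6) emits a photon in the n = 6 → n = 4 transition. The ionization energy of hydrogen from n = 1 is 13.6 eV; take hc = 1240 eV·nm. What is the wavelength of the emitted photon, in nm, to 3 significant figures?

For Z = 6 the level energies scale as Z², so the effective Rydberg energy is 13.6 × 36 = 489.6 eV.
ΔE = 489.6 × (1/4² − 1/6²) = 489.6 × 0.03472 = 17.00 eV.
λ = hc/ΔE = 1240 / 17.00 = 72.9 nm.

72.9 nm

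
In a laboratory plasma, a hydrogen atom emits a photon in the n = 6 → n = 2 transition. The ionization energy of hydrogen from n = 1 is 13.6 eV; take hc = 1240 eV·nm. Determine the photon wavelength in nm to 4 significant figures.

ΔE = 13.60 × (1/2² − 1/6²) = 13.60 × 0.2222 = 3.022 eV.
λ = hc/ΔE = 1240 / 3.022 = 410.3 nm.
This line belongs to the Balmer series.

410.3 nm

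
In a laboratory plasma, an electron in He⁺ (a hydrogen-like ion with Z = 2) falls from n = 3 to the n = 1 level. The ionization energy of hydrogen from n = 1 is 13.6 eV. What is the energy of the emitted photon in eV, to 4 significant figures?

48.36 eV

The Bohr energies scale as Z², so for Z = 2: E_n = −54.40/n² eV.
E_3 = −54.40/9 = −6.044 eV and E_1 = −54.40/1 = −54.40 eV.
The photon energy is |E_3 − E_1| = 48.36 eV.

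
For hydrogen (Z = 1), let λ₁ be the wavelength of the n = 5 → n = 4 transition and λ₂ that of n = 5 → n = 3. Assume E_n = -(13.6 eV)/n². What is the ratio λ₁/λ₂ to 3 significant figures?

3.16

λ ∝ 1/ΔE ∝ 1/(1/n_f² − 1/n_i²), and the Z² and hc factors cancel in the ratio.
λ₁/λ₂ = (1/3² − 1/5²)/(1/4² − 1/5²) = 0.07111/0.02250 = 3.16.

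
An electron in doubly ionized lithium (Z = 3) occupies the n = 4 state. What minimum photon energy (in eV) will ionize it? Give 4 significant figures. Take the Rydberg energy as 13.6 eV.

7.650 eV

E_n = −13.6 Z²/n² = −122.4/n² eV for Z = 3.
E_4 = −122.4/16 = −7.650 eV, so ionization (to E = 0) requires 7.650 eV.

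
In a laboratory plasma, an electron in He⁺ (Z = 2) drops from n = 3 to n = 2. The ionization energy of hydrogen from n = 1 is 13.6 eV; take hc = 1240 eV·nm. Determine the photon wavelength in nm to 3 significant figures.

For Z = 2 the level energies scale as Z², so the effective Rydberg energy is 13.6 × 4 = 54.40 eV.
ΔE = 54.40 × (1/2² − 1/3²) = 54.40 × 0.1389 = 7.556 eV.
λ = hc/ΔE = 1240 / 7.556 = 164 nm.

164 nm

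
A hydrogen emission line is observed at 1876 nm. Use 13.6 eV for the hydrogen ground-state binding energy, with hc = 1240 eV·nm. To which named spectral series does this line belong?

ΔE = 1240/1876 = 0.6610 eV.
This matches 13.6 × (1/3² − 1/4²), so n_f = 3: the Paschen series.

Paschen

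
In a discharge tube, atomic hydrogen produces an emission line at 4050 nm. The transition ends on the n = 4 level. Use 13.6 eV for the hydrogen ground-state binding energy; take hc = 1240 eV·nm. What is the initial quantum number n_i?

The photon energy is ΔE = hc/λ = 1240 / 4050 = 0.3062 eV.
With Z = 1, ΔE = 13.60 × (1/n_f² − 1/n_i²), so 1/n_f² − 1/n_i² = 0.02251.
With n_f = 4: 1/n_i² = 1/16 − 0.02251 = 0.03999, so n_i ≈ 5.00.

n_i = 5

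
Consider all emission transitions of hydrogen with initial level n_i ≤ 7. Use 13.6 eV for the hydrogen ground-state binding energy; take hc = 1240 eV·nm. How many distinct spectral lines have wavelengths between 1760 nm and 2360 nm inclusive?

Enumerate all n_i → n_f pairs with 1 ≤ n_f < n_i ≤ 7 and compute λ = 1240 / [13.6·1·(1/n_f² − 1/n_i²)].
Lines falling in [1760, 2360] nm: 4→3 (1876 nm), 7→4 (2166 nm).

2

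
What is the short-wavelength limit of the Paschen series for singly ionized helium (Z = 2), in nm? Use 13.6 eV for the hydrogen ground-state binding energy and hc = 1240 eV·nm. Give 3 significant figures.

205 nm

The Paschen series has lower level n_f = 3; the series limit corresponds to n_i → ∞.
ΔE_max = 13.6 × 4 / 3² = 6.044 eV.
λ_min = 1240 / 6.044 = 205 nm.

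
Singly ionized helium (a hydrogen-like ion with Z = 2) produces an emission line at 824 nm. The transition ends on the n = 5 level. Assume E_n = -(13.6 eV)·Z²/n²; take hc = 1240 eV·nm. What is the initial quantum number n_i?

The photon energy is ΔE = hc/λ = 1240 / 824 = 1.505 eV.
With Z = 2, ΔE = 54.40 × (1/n_f² − 1/n_i²), so 1/n_f² − 1/n_i² = 0.02766.
With n_f = 5: 1/n_i² = 1/25 − 0.02766 = 0.01234, so n_i ≈ 9.00.

n_i = 9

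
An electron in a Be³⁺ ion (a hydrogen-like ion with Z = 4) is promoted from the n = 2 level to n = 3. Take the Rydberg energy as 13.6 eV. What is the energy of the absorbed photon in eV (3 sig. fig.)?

The Bohr energies scale as Z², so for Z = 4: E_n = −217.6/n² eV.
E_3 = −217.6/9 = −24.18 eV and E_2 = −217.6/4 = −54.40 eV.
The photon energy is |E_3 − E_2| = 30.2 eV.

30.2 eV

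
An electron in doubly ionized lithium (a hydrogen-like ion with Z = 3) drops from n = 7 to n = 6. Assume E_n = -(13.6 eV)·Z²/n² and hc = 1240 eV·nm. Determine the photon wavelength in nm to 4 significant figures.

For Z = 3 the level energies scale as Z², so the effective Rydberg energy is 13.6 × 9 = 122.4 eV.
ΔE = 122.4 × (1/6² − 1/7²) = 122.4 × 0.007370 = 0.9020 eV.
λ = hc/ΔE = 1240 / 0.9020 = 1375 nm.

1375 nm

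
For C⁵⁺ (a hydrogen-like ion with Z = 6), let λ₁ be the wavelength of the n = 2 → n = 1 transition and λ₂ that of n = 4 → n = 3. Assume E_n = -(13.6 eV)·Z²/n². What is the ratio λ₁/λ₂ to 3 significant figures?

λ ∝ 1/ΔE ∝ 1/(1/n_f² − 1/n_i²), and the Z² and hc factors cancel in the ratio.
λ₁/λ₂ = (1/3² − 1/4²)/(1/1² − 1/2²) = 0.04861/0.7500 = 0.0648.

0.0648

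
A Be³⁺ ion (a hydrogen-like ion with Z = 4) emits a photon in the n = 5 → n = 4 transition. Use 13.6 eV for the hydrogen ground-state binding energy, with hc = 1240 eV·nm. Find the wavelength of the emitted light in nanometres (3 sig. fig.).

253 nm

For Z = 4 the level energies scale as Z², so the effective Rydberg energy is 13.6 × 16 = 217.6 eV.
ΔE = 217.6 × (1/4² − 1/5²) = 217.6 × 0.02250 = 4.896 eV.
λ = hc/ΔE = 1240 / 4.896 = 253 nm.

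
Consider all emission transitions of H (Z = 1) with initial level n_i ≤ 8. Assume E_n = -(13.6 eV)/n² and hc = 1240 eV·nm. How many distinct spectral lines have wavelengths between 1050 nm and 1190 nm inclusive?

Enumerate all n_i → n_f pairs with 1 ≤ n_f < n_i ≤ 8 and compute λ = 1240 / [13.6·1·(1/n_f² − 1/n_i²)].
Lines falling in [1050, 1190] nm: 6→3 (1094 nm).

1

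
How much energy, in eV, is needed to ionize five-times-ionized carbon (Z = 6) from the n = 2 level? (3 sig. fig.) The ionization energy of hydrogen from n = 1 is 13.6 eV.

E_n = −13.6 Z²/n² = −489.6/n² eV for Z = 6.
E_2 = −489.6/4 = −122 eV, so ionization (to E = 0) requires 122 eV.

122 eV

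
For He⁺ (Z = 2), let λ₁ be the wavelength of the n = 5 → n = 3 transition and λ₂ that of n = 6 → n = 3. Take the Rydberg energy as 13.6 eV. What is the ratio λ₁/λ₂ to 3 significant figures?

1.17

λ ∝ 1/ΔE ∝ 1/(1/n_f² − 1/n_i²), and the Z² and hc factors cancel in the ratio.
λ₁/λ₂ = (1/3² − 1/6²)/(1/3² − 1/5²) = 0.08333/0.07111 = 1.17.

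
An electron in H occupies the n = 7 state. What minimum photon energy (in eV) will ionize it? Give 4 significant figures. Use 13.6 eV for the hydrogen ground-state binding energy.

E_7 = −13.60/49 = −0.2776 eV, so ionization (to E = 0) requires 0.2776 eV.

0.2776 eV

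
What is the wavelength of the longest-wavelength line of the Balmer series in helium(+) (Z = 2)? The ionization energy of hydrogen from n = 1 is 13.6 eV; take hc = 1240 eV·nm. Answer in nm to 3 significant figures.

The Balmer series terminates on n_f = 2; the first line has n_i = 2+1 = 3.
ΔE = 54.40 × (1/2² − 1/3²) = 7.556 eV.
λ = 1240 / 7.556 = 164 nm.

164 nm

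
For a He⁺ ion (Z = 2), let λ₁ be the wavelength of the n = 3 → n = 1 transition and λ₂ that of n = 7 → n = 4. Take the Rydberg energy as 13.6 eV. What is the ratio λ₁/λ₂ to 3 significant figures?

λ ∝ 1/ΔE ∝ 1/(1/n_f² − 1/n_i²), and the Z² and hc factors cancel in the ratio.
λ₁/λ₂ = (1/4² − 1/7²)/(1/1² − 1/3²) = 0.04209/0.8889 = 0.0474.

0.0474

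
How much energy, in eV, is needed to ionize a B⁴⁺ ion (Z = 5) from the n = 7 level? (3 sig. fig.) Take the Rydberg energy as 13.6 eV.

E_n = −13.6 Z²/n² = −340.0/n² eV for Z = 5.
E_7 = −340.0/49 = −6.94 eV, so ionization (to E = 0) requires 6.94 eV.

6.94 eV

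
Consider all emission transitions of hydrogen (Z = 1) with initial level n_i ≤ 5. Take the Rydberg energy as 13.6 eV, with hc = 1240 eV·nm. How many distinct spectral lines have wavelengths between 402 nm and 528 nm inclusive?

Enumerate all n_i → n_f pairs with 1 ≤ n_f < n_i ≤ 5 and compute λ = 1240 / [13.6·1·(1/n_f² − 1/n_i²)].
Lines falling in [402, 528] nm: 5→2 (434.2 nm), 4→2 (486.3 nm).

2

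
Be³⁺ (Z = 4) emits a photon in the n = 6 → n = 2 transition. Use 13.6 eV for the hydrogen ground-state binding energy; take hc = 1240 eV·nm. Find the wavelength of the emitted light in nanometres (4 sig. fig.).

For Z = 4 the level energies scale as Z², so the effective Rydberg energy is 13.6 × 16 = 217.6 eV.
ΔE = 217.6 × (1/2² − 1/6²) = 217.6 × 0.2222 = 48.36 eV.
λ = hc/ΔE = 1240 / 48.36 = 25.64 nm.

25.64 nm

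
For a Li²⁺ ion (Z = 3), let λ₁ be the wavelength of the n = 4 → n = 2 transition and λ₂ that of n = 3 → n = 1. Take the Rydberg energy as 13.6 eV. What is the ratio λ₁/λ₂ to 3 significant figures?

4.74

λ ∝ 1/ΔE ∝ 1/(1/n_f² − 1/n_i²), and the Z² and hc factors cancel in the ratio.
λ₁/λ₂ = (1/1² − 1/3²)/(1/2² − 1/4²) = 0.8889/0.1875 = 4.74.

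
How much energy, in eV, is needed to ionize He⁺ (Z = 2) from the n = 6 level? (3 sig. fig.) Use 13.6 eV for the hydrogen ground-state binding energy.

1.51 eV

E_n = −13.6 Z²/n² = −54.40/n² eV for Z = 2.
E_6 = −54.40/36 = −1.51 eV, so ionization (to E = 0) requires 1.51 eV.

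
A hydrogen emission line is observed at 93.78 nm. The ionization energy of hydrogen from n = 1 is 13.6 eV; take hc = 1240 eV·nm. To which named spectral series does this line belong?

ΔE = 1240/93.78 = 13.22 eV.
This matches 13.6 × (1/1² − 1/6²), so n_f = 1: the Lyman series.

Lyman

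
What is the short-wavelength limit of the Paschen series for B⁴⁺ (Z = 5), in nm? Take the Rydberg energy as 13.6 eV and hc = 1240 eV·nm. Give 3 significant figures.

The Paschen series has lower level n_f = 3; the series limit corresponds to n_i → ∞.
ΔE_max = 13.6 × 25 / 3² = 37.78 eV.
λ_min = 1240 / 37.78 = 32.8 nm.

32.8 nm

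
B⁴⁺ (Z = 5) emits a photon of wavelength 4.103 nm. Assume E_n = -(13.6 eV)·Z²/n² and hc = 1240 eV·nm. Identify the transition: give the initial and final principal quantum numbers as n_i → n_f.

The photon energy is ΔE = hc/λ = 1240 / 4.103 = 302.2 eV.
With Z = 5, ΔE = 340.0 × (1/n_f² − 1/n_i²), so 1/n_f² − 1/n_i² = 0.8889.
Trying n_f = 1 gives 1/n_i² = 0.1111, i.e. n_i ≈ 3; this pair matches.

n_i = 3, n_f = 1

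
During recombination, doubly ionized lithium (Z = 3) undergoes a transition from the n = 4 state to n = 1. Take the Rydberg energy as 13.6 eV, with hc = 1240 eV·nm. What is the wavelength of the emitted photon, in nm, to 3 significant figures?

For Z = 3 the level energies scale as Z², so the effective Rydberg energy is 13.6 × 9 = 122.4 eV.
ΔE = 122.4 × (1/1² − 1/4²) = 122.4 × 0.9375 = 114.8 eV.
λ = hc/ΔE = 1240 / 114.8 = 10.8 nm.

10.8 nm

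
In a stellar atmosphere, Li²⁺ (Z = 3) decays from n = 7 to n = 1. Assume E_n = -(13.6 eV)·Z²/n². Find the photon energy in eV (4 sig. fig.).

The Bohr energies scale as Z², so for Z = 3: E_n = −122.4/n² eV.
E_7 = −122.4/49 = −2.498 eV and E_1 = −122.4/1 = −122.4 eV.
The photon energy is |E_7 − E_1| = 119.9 eV.

119.9 eV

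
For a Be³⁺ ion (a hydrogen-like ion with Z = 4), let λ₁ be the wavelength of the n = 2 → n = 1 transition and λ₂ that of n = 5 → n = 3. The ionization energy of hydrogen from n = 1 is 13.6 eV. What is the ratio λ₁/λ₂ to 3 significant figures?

λ ∝ 1/ΔE ∝ 1/(1/n_f² − 1/n_i²), and the Z² and hc factors cancel in the ratio.
λ₁/λ₂ = (1/3² − 1/5²)/(1/1² − 1/2²) = 0.07111/0.7500 = 0.0948.

0.0948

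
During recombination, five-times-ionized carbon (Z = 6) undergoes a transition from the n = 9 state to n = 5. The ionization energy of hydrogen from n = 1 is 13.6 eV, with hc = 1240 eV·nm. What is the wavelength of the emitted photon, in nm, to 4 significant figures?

For Z = 6 the level energies scale as Z², so the effective Rydberg energy is 13.6 × 36 = 489.6 eV.
ΔE = 489.6 × (1/5² − 1/9²) = 489.6 × 0.02765 = 13.54 eV.
λ = hc/ΔE = 1240 / 13.54 = 91.58 nm.

91.58 nm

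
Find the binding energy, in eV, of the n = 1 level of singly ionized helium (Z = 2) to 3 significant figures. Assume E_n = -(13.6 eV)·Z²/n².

54.4 eV

E_n = −13.6 Z²/n² = −54.40/n² eV for Z = 2.
E_1 = −54.40/1 = −54.4 eV, so ionization (to E = 0) requires 54.4 eV.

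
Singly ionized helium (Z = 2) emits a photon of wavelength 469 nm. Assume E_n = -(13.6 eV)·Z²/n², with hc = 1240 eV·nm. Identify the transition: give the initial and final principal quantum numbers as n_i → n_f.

The photon energy is ΔE = hc/λ = 1240 / 469 = 2.644 eV.
With Z = 2, ΔE = 54.40 × (1/n_f² − 1/n_i²), so 1/n_f² − 1/n_i² = 0.04860.
Trying n_f = 3 gives 1/n_i² = 0.06251, i.e. n_i ≈ 4; this pair matches.

n_i = 4, n_f = 3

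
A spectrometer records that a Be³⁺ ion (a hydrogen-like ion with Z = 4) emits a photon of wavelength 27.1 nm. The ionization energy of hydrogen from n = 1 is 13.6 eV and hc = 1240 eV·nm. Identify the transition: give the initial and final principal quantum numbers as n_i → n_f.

n_i = 5, n_f = 2

The photon energy is ΔE = hc/λ = 1240 / 27.1 = 45.76 eV.
With Z = 4, ΔE = 217.6 × (1/n_f² − 1/n_i²), so 1/n_f² − 1/n_i² = 0.2103.
Trying n_f = 2 gives 1/n_i² = 0.03972, i.e. n_i ≈ 5; this pair matches.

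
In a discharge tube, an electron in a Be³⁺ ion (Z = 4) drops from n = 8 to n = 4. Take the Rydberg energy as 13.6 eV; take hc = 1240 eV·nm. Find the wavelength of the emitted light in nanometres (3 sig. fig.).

For Z = 4 the level energies scale as Z², so the effective Rydberg energy is 13.6 × 16 = 217.6 eV.
ΔE = 217.6 × (1/4² − 1/8²) = 217.6 × 0.04688 = 10.20 eV.
λ = hc/ΔE = 1240 / 10.20 = 122 nm.

122 nm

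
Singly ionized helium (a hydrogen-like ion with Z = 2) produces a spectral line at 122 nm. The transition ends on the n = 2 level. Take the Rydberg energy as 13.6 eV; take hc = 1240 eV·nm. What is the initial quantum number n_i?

n_i = 4

The photon energy is ΔE = hc/λ = 1240 / 122 = 10.16 eV.
With Z = 2, ΔE = 54.40 × (1/n_f² − 1/n_i²), so 1/n_f² − 1/n_i² = 0.1868.
With n_f = 2: 1/n_i² = 1/4 − 0.1868 = 0.06316, so n_i ≈ 3.98.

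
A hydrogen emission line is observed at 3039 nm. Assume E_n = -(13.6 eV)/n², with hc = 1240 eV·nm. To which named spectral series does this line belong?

Pfund

ΔE = 1240/3039 = 0.4080 eV.
This matches 13.6 × (1/5² − 1/10²), so n_f = 5: the Pfund series.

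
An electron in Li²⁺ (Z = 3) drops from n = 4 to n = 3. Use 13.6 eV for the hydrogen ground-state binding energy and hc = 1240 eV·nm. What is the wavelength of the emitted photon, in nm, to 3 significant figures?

For Z = 3 the level energies scale as Z², so the effective Rydberg energy is 13.6 × 9 = 122.4 eV.
ΔE = 122.4 × (1/3² − 1/4²) = 122.4 × 0.04861 = 5.950 eV.
λ = hc/ΔE = 1240 / 5.950 = 208 nm.

208 nm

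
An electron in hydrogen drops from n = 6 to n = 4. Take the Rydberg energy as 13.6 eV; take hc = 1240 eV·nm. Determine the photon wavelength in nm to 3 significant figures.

ΔE = 13.60 × (1/4² − 1/6²) = 13.60 × 0.03472 = 0.4722 eV.
λ = hc/ΔE = 1240 / 0.4722 = 2630 nm.

2630 nm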